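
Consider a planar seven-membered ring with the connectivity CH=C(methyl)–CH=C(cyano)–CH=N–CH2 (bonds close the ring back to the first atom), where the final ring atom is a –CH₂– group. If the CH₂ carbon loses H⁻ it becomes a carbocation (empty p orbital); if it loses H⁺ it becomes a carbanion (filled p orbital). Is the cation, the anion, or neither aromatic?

The cation

In either ion the ring is fully conjugated: every atom, including the new sp² carbon, supplies a p orbital.
Cation: 3 × 2 + 0 = 6 π electrons → 4(1)+2, aromatic.
Anion: 3 × 2 + 2 = 8 π electrons → 4(2), antiaromatic.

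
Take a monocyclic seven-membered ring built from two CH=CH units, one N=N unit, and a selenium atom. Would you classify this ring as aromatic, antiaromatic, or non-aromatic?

Antiaromatic

All ring atoms are sp² and supply a p orbital to the ring (the double-bond atoms are sp², each contributing one p electron; each sp² =N– keeps its lone pair in-plane and puts one electron into the π system; the selenium donates one lone pair from its p orbital); the conjugation is uninterrupted.
Tallying contributions gives 3 × 2 = 6 from the double-bond units + 2 from the Se atom = 8.
8 = 4(2); a planar, fully conjugated 4n system is antiaromatic.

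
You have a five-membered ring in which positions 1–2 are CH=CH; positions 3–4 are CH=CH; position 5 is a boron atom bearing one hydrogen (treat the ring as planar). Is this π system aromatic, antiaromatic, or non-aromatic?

The p orbitals form a continuous loop: every atom in a ring double bond is sp² and brings one electron to the p orbital; the boron has an empty p orbital. The ring is fully conjugated.
Counting π electrons: 2 × 2 = 4 from the double-bond units + 0 from the BH atom = 4.
4 is a 4n count (n = 1), so the planar conjugated ring is antiaromatic.

Antiaromatic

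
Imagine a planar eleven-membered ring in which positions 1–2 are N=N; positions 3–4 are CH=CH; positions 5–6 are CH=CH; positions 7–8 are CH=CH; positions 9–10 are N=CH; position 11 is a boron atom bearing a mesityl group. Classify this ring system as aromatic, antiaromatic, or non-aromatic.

All ring atoms are sp² and supply a p orbital to the ring (each doubly-bonded ring atom is sp² with one p-orbital electron; the doubly-bonded nitrogens are pyridine-type — their lone pairs lie in the ring plane, leaving one electron in the p orbital; the boron has an empty p orbital); the conjugation is uninterrupted.
Adding the contributions, 5 × 2 = 10 from the double-bond units + 0 from the B(mesityl) atom = 10.
10 = 4(2) + 2, which satisfies Hückel's 4n+2 rule.

Aromatic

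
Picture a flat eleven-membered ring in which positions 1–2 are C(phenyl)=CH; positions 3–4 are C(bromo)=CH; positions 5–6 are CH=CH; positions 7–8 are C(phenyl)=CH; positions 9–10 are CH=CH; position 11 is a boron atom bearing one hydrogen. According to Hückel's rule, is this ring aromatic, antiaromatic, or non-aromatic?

Aromatic

Check conjugation: the double-bond atoms are sp², each contributing one p electron; the boron has an empty p orbital — every position has a p orbital, so the cyclic π system is continuous.
Counting π electrons: 5 × 2 = 10 from the double-bond units + 0 from the BH atom = 10.
With 10 π electrons (n = 2), the Hückel 4n+2 condition holds.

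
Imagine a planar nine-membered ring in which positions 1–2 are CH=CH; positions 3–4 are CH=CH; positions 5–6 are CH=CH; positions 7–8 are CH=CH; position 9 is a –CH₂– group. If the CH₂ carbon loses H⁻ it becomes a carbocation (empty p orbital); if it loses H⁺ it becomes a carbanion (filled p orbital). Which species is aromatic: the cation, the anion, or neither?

The anion

In either ion the ring is fully conjugated: every atom, including the new sp² carbon, supplies a p orbital.
Cation: 4 × 2 + 0 = 8 π electrons → 4(2), antiaromatic.
Anion: 4 × 2 + 2 = 10 π electrons → 4(2)+2, aromatic.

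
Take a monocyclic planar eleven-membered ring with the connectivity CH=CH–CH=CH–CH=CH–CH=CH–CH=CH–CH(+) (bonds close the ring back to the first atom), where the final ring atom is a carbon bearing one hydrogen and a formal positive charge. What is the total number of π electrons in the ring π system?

10

The p orbitals form a continuous loop: every atom in a ring double bond is sp² and brings one electron to the p orbital; the carbocation has an empty p orbital. The ring is fully conjugated.
π-electron count: 5 × 2 = 10 from the double-bond units + 0 from the CH(+) atom = 10.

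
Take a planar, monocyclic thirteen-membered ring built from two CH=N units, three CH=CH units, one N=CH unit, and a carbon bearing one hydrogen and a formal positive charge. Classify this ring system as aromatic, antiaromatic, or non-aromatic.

Antiaromatic

All ring atoms are sp² and supply a p orbital to the ring (each doubly-bonded ring atom is sp² with one p-orbital electron; the doubly-bonded nitrogens are pyridine-type — their lone pairs lie in the ring plane, leaving one electron in the p orbital; the carbocation has an empty p orbital); the conjugation is uninterrupted.
Tallying contributions gives 6 × 2 = 12 from the double-bond units + 0 from the CH(+) atom = 12.
12 is a 4n count (n = 3), so the planar conjugated ring is antiaromatic.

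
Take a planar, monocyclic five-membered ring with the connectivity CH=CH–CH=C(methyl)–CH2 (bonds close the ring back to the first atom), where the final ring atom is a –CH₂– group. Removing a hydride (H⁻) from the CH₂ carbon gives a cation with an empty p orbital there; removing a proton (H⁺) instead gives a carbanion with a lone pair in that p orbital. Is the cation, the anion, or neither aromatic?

The anion

Once that carbon is sp², every ring atom has a p orbital and both ions are fully conjugated.
Cation: 2 × 2 + 0 = 4 π electrons → 4(1), antiaromatic.
Anion: 2 × 2 + 2 = 6 π electrons → 4(1)+2, aromatic.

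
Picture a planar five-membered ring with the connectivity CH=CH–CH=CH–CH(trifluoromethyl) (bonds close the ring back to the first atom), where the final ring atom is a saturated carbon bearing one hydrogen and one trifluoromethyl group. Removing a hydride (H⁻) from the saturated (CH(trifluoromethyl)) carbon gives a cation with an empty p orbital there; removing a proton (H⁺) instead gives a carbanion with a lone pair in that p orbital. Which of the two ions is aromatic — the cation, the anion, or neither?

In both ions every ring atom is sp² and contributes a p orbital, so both rings are fully conjugated.
Cation: 2 × 2 + 0 = 4 π electrons → 4(1), antiaromatic.
Anion: 2 × 2 + 2 = 6 π electrons → 4(1)+2, aromatic.

The anion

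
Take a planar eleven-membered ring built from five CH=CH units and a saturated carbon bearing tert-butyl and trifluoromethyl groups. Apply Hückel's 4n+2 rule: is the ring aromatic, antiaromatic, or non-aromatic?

The C(tert-butyl)(trifluoromethyl) carbon is saturated: that saturated carbon is sp³ and has no p orbital in the ring π system. Conjugation is not continuous around the ring.
Hückel's rule only applies to fully conjugated rings, so this one is simply non-aromatic.

Non-aromatic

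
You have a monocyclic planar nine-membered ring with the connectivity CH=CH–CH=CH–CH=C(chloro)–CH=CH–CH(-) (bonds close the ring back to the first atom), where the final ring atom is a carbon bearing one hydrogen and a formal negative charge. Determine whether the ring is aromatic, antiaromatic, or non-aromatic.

Aromatic

The p orbitals form a continuous loop: every atom in a ring double bond is sp² and brings one electron to the p orbital; the carbanion's lone pair occupies the p orbital. The ring is fully conjugated.
Adding the contributions, 4 × 2 = 8 from the double-bond units + 2 from the CH(-) atom = 10.
Since 10 = 4·2 + 2, the ring meets the 4n+2 criterion.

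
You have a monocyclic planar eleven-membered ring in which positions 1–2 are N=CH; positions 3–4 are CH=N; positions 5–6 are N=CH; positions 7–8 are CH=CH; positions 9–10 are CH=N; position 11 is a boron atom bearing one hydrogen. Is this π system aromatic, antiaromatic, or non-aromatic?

Aromatic

The p orbitals form a continuous loop: the double-bond atoms are sp², each contributing one p electron; each sp² =N– keeps its lone pair in-plane and puts one electron into the π system; the boron has an empty p orbital. The ring is fully conjugated.
Counting π electrons: 5 × 2 = 10 from the double-bond units + 0 from the BH atom = 10.
With 10 π electrons (n = 2), the Hückel 4n+2 condition holds.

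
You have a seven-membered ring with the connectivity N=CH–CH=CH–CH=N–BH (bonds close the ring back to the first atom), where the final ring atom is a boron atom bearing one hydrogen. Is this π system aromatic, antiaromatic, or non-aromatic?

Aromatic

Every ring atom contributes a p orbital perpendicular to the ring (every atom in a ring double bond is sp² and brings one electron to the p orbital; each =N– nitrogen is pyridine-type (lone pair in the sp² plane, one electron in the p orbital); the boron has an empty p orbital), so the π system is cyclic and fully conjugated.
Adding the contributions, 3 × 2 = 6 from the double-bond units + 0 from the BH atom = 6.
Since 6 = 4·1 + 2, the ring meets the 4n+2 criterion.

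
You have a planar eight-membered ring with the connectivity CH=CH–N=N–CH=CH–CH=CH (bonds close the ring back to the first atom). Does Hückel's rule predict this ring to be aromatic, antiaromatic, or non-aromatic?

Every ring atom contributes a p orbital perpendicular to the ring (every atom in a ring double bond is sp² and brings one electron to the p orbital; each =N– nitrogen is pyridine-type (lone pair in the sp² plane, one electron in the p orbital)), so the π system is cyclic and fully conjugated.
Adding the contributions, 4 × 2 = 8 from the 4 double-bond units.
With 8 = 4·2 π electrons, Hückel's rule classifies the planar ring as antiaromatic.

Antiaromatic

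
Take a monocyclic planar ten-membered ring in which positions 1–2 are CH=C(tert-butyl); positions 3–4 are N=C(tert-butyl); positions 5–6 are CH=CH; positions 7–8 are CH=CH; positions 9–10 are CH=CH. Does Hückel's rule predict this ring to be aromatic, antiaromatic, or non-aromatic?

Aromatic

Check conjugation: each doubly-bonded ring atom is sp² with one p-orbital electron; each sp² =N– keeps its lone pair in-plane and puts one electron into the π system — every position has a p orbital, so the cyclic π system is continuous.
Tallying contributions gives 5 × 2 = 10 from the 5 double-bond units.
That gives a 4n+2 count (10, n = 2).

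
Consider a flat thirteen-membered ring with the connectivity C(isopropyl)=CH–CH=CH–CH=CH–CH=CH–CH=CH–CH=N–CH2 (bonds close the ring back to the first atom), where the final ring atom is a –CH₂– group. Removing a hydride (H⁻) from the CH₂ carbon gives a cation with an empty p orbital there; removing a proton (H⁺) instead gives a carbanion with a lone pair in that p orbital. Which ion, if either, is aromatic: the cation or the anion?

Both ions have a continuous loop of p orbitals — each ring atom is sp².
Cation: 6 × 2 + 0 = 12 π electrons → 4(3), antiaromatic.
Anion: 6 × 2 + 2 = 14 π electrons → 4(3)+2, aromatic.

The anion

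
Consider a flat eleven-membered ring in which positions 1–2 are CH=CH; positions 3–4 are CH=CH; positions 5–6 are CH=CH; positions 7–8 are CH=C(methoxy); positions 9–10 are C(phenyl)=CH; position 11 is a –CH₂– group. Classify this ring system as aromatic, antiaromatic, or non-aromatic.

Non-aromatic

At the CH2 position, the tetrahedral CH₂ carbon is sp³ and has no p orbital in the ring π system; the ring's p-orbital overlap is broken there.
Broken conjugation rules out both aromaticity and antiaromaticity.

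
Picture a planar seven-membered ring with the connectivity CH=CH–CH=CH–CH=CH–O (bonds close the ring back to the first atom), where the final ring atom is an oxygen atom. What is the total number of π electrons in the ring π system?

8

Check conjugation: the double-bond atoms are sp², each contributing one p electron; the oxygen donates one lone pair from its p orbital — every position has a p orbital, so the cyclic π system is continuous.
Adding the contributions, 3 × 2 = 6 from the double-bond units + 2 from the O atom = 8.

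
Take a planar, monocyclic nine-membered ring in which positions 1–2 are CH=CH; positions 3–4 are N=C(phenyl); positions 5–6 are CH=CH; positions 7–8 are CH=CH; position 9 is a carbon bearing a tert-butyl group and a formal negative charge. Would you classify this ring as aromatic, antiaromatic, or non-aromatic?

Check conjugation: the double-bond atoms are sp², each contributing one p electron; each =N– nitrogen is pyridine-type (lone pair in the sp² plane, one electron in the p orbital); the carbanion's lone pair occupies the p orbital — every position has a p orbital, so the cyclic π system is continuous.
Adding the contributions, 4 × 2 = 8 from the double-bond units + 2 from the C(tert-butyl)(-) atom = 10.
With 10 π electrons (n = 2), the Hückel 4n+2 condition holds.

Aromatic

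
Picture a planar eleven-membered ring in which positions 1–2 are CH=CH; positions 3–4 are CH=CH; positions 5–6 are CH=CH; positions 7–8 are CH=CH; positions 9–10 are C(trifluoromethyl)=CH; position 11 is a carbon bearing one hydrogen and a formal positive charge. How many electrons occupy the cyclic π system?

10

Every ring atom contributes a p orbital perpendicular to the ring (the double-bond atoms are sp², each contributing one p electron; the carbocation has an empty p orbital), so the π system is cyclic and fully conjugated.
Tallying contributions gives 5 × 2 = 10 from the double-bond units + 0 from the CH(+) atom = 10.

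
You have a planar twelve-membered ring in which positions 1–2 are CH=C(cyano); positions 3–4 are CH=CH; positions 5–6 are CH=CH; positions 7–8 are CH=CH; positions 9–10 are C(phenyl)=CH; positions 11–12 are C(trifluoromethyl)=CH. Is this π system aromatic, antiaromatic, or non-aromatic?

Antiaromatic

The p orbitals form a continuous loop: the double-bond atoms are sp², each contributing one p electron. The ring is fully conjugated.
π-electron count: 6 × 2 = 12 from the 6 double-bond units.
With 12 = 4·3 π electrons, Hückel's rule classifies the planar ring as antiaromatic.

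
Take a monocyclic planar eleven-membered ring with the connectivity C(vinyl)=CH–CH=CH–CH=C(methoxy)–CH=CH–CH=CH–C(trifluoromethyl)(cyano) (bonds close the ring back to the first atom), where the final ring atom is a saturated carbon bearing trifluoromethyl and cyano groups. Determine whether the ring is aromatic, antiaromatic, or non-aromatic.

Non-aromatic

Because that saturated carbon is sp³ and has no p orbital in the ring π system at the C(trifluoromethyl)(cyano) position, the π system cannot extend all the way around the ring.
Broken conjugation rules out both aromaticity and antiaromaticity.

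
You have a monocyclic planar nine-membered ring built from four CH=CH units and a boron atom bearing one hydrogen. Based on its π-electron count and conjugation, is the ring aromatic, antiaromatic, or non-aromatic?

The p orbitals form a continuous loop: the double-bond atoms are sp², each contributing one p electron; the boron has an empty p orbital. The ring is fully conjugated.
Tallying contributions gives 4 × 2 = 8 from the double-bond units + 0 from the BH atom = 8.
With 8 = 4·2 π electrons, Hückel's rule classifies the planar ring as antiaromatic.

Antiaromatic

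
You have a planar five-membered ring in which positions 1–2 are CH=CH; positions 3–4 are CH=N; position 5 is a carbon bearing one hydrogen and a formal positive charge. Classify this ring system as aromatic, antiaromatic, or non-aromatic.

All ring atoms are sp² and supply a p orbital to the ring (the double-bond atoms are sp², each contributing one p electron; each sp² =N– keeps its lone pair in-plane and puts one electron into the π system; the carbocation has an empty p orbital); the conjugation is uninterrupted.
π-electron count: 2 × 2 = 4 from the double-bond units + 0 from the CH(+) atom = 4.
4 is a 4n count (n = 1), so the planar conjugated ring is antiaromatic.

Antiaromatic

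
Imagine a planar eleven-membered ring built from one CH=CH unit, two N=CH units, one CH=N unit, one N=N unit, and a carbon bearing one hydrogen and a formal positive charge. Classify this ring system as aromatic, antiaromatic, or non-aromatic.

The p orbitals form a continuous loop: each doubly-bonded ring atom is sp² with one p-orbital electron; each sp² =N– keeps its lone pair in-plane and puts one electron into the π system; the carbocation has an empty p orbital. The ring is fully conjugated.
Counting π electrons: 5 × 2 = 10 from the double-bond units + 0 from the CH(+) atom = 10.
That gives a 4n+2 count (10, n = 2).

Aromatic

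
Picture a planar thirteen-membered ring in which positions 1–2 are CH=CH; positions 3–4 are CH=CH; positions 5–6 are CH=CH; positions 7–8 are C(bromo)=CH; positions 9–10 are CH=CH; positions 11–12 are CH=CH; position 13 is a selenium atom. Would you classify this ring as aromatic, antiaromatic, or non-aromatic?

Aromatic

The p orbitals form a continuous loop: the double-bond atoms are sp², each contributing one p electron; the selenium donates one lone pair from its p orbital. The ring is fully conjugated.
Adding the contributions, 6 × 2 = 12 from the double-bond units + 2 from the Se atom = 14.
With 14 π electrons (n = 3), the Hückel 4n+2 condition holds.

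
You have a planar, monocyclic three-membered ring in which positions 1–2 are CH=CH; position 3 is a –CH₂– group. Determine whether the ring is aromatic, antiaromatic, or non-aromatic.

Non-aromatic

At the CH2 position, the tetrahedral CH₂ carbon is sp³ and has no p orbital in the ring π system; the ring's p-orbital overlap is broken there.
Broken conjugation rules out both aromaticity and antiaromaticity.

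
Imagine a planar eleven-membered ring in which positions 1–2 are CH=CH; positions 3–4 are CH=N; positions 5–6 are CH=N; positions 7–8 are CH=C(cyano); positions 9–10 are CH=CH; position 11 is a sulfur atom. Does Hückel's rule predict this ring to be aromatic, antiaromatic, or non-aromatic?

Antiaromatic

The p orbitals form a continuous loop: every atom in a ring double bond is sp² and brings one electron to the p orbital; each sp² =N– keeps its lone pair in-plane and puts one electron into the π system; the sulfur donates one lone pair from its p orbital. The ring is fully conjugated.
π-electron count: 5 × 2 = 10 from the double-bond units + 2 from the S atom = 12.
With 12 = 4·3 π electrons, Hückel's rule classifies the planar ring as antiaromatic.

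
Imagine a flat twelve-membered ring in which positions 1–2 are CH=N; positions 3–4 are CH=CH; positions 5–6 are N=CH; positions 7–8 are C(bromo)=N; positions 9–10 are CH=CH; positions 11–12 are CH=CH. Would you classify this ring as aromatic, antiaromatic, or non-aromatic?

Antiaromatic

Every ring atom contributes a p orbital perpendicular to the ring (every atom in a ring double bond is sp² and brings one electron to the p orbital; the doubly-bonded nitrogens are pyridine-type — their lone pairs lie in the ring plane, leaving one electron in the p orbital), so the π system is cyclic and fully conjugated.
π-electron count: 6 × 2 = 12 from the 6 double-bond units.
With 12 = 4·3 π electrons, Hückel's rule classifies the planar ring as antiaromatic.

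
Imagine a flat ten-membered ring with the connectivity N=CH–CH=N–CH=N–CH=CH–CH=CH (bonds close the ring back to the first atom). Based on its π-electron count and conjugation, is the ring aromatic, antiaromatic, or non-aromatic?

Check conjugation: each doubly-bonded ring atom is sp² with one p-orbital electron; each =N– nitrogen is pyridine-type (lone pair in the sp² plane, one electron in the p orbital) — every position has a p orbital, so the cyclic π system is continuous.
Counting π electrons: 5 × 2 = 10 from the 5 double-bond units.
With 10 π electrons (n = 2), the Hückel 4n+2 condition holds.

Aromatic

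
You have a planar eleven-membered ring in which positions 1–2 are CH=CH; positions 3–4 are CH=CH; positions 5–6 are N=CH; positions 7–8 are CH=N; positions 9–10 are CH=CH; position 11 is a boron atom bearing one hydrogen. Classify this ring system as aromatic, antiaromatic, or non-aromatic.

Check conjugation: every atom in a ring double bond is sp² and brings one electron to the p orbital; each =N– nitrogen is pyridine-type (lone pair in the sp² plane, one electron in the p orbital); the boron has an empty p orbital — every position has a p orbital, so the cyclic π system is continuous.
Counting π electrons: 5 × 2 = 10 from the double-bond units + 0 from the BH atom = 10.
That gives a 4n+2 count (10, n = 2).

Aromatic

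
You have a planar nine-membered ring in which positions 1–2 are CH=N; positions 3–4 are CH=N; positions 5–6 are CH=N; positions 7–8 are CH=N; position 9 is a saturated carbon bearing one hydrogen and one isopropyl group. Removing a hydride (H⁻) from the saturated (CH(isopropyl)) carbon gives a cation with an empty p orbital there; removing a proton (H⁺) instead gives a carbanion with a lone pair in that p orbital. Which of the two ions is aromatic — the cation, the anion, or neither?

Both ions have a continuous loop of p orbitals — each ring atom is sp².
Cation: 4 × 2 + 0 = 8 π electrons → 4(2), antiaromatic.
Anion: 4 × 2 + 2 = 10 π electrons → 4(2)+2, aromatic.

The anion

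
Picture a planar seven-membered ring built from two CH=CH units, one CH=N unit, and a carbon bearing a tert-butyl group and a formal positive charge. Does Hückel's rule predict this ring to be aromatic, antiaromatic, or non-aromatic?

Aromatic

The p orbitals form a continuous loop: the double-bond atoms are sp², each contributing one p electron; each sp² =N– keeps its lone pair in-plane and puts one electron into the π system; the carbocation has an empty p orbital. The ring is fully conjugated.
π-electron count: 3 × 2 = 6 from the double-bond units + 0 from the C(tert-butyl)(+) atom = 6.
That gives a 4n+2 count (6, n = 1).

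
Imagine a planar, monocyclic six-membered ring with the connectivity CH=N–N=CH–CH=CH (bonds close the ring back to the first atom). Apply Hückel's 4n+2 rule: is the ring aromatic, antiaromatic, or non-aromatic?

Aromatic

All ring atoms are sp² and supply a p orbital to the ring (the double-bond atoms are sp², each contributing one p electron; each sp² =N– keeps its lone pair in-plane and puts one electron into the π system); the conjugation is uninterrupted.
π-electron count: 3 × 2 = 6 from the 3 double-bond units.
That gives a 4n+2 count (6, n = 1).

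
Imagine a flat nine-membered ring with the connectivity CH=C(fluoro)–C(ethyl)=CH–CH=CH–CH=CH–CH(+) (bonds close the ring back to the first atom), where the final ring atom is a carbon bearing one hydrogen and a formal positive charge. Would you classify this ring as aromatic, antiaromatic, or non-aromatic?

All ring atoms are sp² and supply a p orbital to the ring (each doubly-bonded ring atom is sp² with one p-orbital electron; the carbocation has an empty p orbital); the conjugation is uninterrupted.
Tallying contributions gives 4 × 2 = 8 from the double-bond units + 0 from the CH(+) atom = 8.
With 8 = 4·2 π electrons, Hückel's rule classifies the planar ring as antiaromatic.

Antiaromatic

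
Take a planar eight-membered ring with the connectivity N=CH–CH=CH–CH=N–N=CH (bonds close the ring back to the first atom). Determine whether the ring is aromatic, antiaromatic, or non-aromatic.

Antiaromatic

Check conjugation: the double-bond atoms are sp², each contributing one p electron; each =N– nitrogen is pyridine-type (lone pair in the sp² plane, one electron in the p orbital) — every position has a p orbital, so the cyclic π system is continuous.
Counting π electrons: 4 × 2 = 8 from the 4 double-bond units.
8 = 4(2); a planar, fully conjugated 4n system is antiaromatic.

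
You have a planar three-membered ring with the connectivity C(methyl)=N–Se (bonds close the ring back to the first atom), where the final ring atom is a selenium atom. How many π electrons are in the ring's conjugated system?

Every ring atom contributes a p orbital perpendicular to the ring (the double-bond atoms are sp², each contributing one p electron; each =N– nitrogen is pyridine-type (lone pair in the sp² plane, one electron in the p orbital); the selenium donates one lone pair from its p orbital), so the π system is cyclic and fully conjugated.
Tallying contributions gives 1 × 2 = 2 from the double-bond unit + 2 from the Se atom = 4.

4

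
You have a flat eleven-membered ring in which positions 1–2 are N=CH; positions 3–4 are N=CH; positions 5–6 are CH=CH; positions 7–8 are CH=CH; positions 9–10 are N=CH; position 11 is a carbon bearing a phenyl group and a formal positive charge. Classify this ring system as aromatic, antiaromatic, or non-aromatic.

Every ring atom contributes a p orbital perpendicular to the ring (each doubly-bonded ring atom is sp² with one p-orbital electron; each sp² =N– keeps its lone pair in-plane and puts one electron into the π system; the carbocation has an empty p orbital), so the π system is cyclic and fully conjugated.
Adding the contributions, 5 × 2 = 10 from the double-bond units + 0 from the C(phenyl)(+) atom = 10.
With 10 π electrons (n = 2), the Hückel 4n+2 condition holds.

Aromatic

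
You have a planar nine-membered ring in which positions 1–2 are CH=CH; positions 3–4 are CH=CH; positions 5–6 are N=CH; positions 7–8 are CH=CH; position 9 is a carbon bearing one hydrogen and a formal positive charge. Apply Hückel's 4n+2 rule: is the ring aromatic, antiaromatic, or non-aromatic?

Antiaromatic

The p orbitals form a continuous loop: each doubly-bonded ring atom is sp² with one p-orbital electron; each sp² =N– keeps its lone pair in-plane and puts one electron into the π system; the carbocation has an empty p orbital. The ring is fully conjugated.
π-electron count: 4 × 2 = 8 from the double-bond units + 0 from the CH(+) atom = 8.
With 8 = 4·2 π electrons, Hückel's rule classifies the planar ring as antiaromatic.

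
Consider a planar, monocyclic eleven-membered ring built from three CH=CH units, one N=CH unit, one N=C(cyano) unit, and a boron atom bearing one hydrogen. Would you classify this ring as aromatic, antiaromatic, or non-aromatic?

Aromatic

All ring atoms are sp² and supply a p orbital to the ring (each doubly-bonded ring atom is sp² with one p-orbital electron; each =N– nitrogen is pyridine-type (lone pair in the sp² plane, one electron in the p orbital); the boron has an empty p orbital); the conjugation is uninterrupted.
Adding the contributions, 5 × 2 = 10 from the double-bond units + 0 from the BH atom = 10.
That gives a 4n+2 count (10, n = 2).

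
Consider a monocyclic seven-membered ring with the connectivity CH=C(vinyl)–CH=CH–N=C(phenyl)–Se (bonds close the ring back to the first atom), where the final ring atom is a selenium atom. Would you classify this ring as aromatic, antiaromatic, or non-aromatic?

All ring atoms are sp² and supply a p orbital to the ring (each doubly-bonded ring atom is sp² with one p-orbital electron; each =N– nitrogen is pyridine-type (lone pair in the sp² plane, one electron in the p orbital); the selenium donates one lone pair from its p orbital); the conjugation is uninterrupted.
Tallying contributions gives 3 × 2 = 6 from the double-bond units + 2 from the Se atom = 8.
8 = 4(2); a planar, fully conjugated 4n system is antiaromatic.

Antiaromatic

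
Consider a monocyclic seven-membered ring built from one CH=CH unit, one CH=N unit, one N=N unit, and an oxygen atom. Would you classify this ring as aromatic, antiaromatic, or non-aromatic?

Check conjugation: the double-bond atoms are sp², each contributing one p electron; the doubly-bonded nitrogens are pyridine-type — their lone pairs lie in the ring plane, leaving one electron in the p orbital; the oxygen donates one lone pair from its p orbital — every position has a p orbital, so the cyclic π system is continuous.
Adding the contributions, 3 × 2 = 6 from the double-bond units + 2 from the O atom = 8.
With 8 = 4·2 π electrons, Hückel's rule classifies the planar ring as antiaromatic.

Antiaromatic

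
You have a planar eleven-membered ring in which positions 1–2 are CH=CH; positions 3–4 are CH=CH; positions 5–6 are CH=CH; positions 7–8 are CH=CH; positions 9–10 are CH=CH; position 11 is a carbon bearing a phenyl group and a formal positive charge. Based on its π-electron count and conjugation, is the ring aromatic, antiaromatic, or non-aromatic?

All ring atoms are sp² and supply a p orbital to the ring (the double-bond atoms are sp², each contributing one p electron; the carbocation has an empty p orbital); the conjugation is uninterrupted.
Adding the contributions, 5 × 2 = 10 from the double-bond units + 0 from the C(phenyl)(+) atom = 10.
With 10 π electrons (n = 2), the Hückel 4n+2 condition holds.

Aromatic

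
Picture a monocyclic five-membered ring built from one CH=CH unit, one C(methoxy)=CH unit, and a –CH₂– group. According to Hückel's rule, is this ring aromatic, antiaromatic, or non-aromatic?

The CH2 position has four σ bonds — the tetrahedral CH₂ carbon is sp³ and has no p orbital in the ring π system — so the cyclic conjugation is interrupted.
Broken conjugation rules out both aromaticity and antiaromaticity.

Non-aromatic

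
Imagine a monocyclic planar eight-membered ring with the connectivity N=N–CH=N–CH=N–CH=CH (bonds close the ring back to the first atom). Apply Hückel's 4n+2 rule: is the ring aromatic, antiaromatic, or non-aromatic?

Check conjugation: every atom in a ring double bond is sp² and brings one electron to the p orbital; each =N– nitrogen is pyridine-type (lone pair in the sp² plane, one electron in the p orbital) — every position has a p orbital, so the cyclic π system is continuous.
Counting π electrons: 4 × 2 = 8 from the 4 double-bond units.
8 is a 4n count (n = 2), so the planar conjugated ring is antiaromatic.

Antiaromatic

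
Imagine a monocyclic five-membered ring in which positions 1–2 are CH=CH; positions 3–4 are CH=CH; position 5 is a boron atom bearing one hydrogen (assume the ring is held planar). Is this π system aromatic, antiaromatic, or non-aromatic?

All ring atoms are sp² and supply a p orbital to the ring (the double-bond atoms are sp², each contributing one p electron; the boron has an empty p orbital); the conjugation is uninterrupted.
π-electron count: 2 × 2 = 4 from the double-bond units + 0 from the BH atom = 4.
4 = 4(1); a planar, fully conjugated 4n system is antiaromatic.
(The species described is borole.)

Antiaromatic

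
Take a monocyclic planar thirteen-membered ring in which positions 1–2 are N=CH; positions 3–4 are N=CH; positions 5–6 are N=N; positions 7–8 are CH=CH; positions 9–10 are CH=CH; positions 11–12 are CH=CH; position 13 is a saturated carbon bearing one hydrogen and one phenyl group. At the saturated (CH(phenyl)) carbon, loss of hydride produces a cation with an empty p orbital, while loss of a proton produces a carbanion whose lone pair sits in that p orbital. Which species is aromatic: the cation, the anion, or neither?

Both ions have a continuous loop of p orbitals — each ring atom is sp².
Cation: 6 × 2 + 0 = 12 π electrons → 4(3), antiaromatic.
Anion: 6 × 2 + 2 = 14 π electrons → 4(3)+2, aromatic.

The anion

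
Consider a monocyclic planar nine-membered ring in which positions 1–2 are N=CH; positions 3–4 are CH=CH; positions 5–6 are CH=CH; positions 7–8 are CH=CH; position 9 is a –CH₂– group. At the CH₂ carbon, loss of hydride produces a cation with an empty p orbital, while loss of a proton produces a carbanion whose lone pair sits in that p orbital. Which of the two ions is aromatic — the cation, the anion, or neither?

The anion

In either ion the ring is fully conjugated: every atom, including the new sp² carbon, supplies a p orbital.
Cation: 4 × 2 + 0 = 8 π electrons → 4(2), antiaromatic.
Anion: 4 × 2 + 2 = 10 π electrons → 4(2)+2, aromatic.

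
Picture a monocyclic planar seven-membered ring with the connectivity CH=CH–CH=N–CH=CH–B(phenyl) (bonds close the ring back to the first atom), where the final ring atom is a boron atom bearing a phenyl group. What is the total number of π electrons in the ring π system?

Check conjugation: each doubly-bonded ring atom is sp² with one p-orbital electron; the doubly-bonded nitrogens are pyridine-type — their lone pairs lie in the ring plane, leaving one electron in the p orbital; the boron has an empty p orbital — every position has a p orbital, so the cyclic π system is continuous.
π-electron count: 3 × 2 = 6 from the double-bond units + 0 from the B(phenyl) atom = 6.

6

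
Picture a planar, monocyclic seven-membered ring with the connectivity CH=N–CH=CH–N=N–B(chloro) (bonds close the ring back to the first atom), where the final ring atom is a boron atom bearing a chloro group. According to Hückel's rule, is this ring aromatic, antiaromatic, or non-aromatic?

Aromatic

Check conjugation: every atom in a ring double bond is sp² and brings one electron to the p orbital; each =N– nitrogen is pyridine-type (lone pair in the sp² plane, one electron in the p orbital); the boron has an empty p orbital — every position has a p orbital, so the cyclic π system is continuous.
Counting π electrons: 3 × 2 = 6 from the double-bond units + 0 from the B(chloro) atom = 6.
6 = 4(1) + 2, which satisfies Hückel's 4n+2 rule.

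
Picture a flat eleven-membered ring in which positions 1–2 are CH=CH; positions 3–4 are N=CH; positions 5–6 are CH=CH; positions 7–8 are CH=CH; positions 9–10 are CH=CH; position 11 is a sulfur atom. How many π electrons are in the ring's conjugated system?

The p orbitals form a continuous loop: the double-bond atoms are sp², each contributing one p electron; each =N– nitrogen is pyridine-type (lone pair in the sp² plane, one electron in the p orbital); the sulfur donates one lone pair from its p orbital. The ring is fully conjugated.
Tallying contributions gives 5 × 2 = 10 from the double-bond units + 2 from the S atom = 12.

12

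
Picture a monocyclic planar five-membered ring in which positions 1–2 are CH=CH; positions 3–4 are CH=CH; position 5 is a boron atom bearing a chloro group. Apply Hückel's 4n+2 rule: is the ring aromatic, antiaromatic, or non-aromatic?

Antiaromatic

All ring atoms are sp² and supply a p orbital to the ring (every atom in a ring double bond is sp² and brings one electron to the p orbital; the boron has an empty p orbital); the conjugation is uninterrupted.
Tallying contributions gives 2 × 2 = 4 from the double-bond units + 0 from the B(chloro) atom = 4.
A 4n π count (4, n = 1) in a planar conjugated ring means antiaromatic.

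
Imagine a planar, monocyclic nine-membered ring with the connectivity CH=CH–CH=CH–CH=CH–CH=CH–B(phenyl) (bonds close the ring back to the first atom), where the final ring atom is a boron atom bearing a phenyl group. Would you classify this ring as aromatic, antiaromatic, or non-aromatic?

The p orbitals form a continuous loop: every atom in a ring double bond is sp² and brings one electron to the p orbital; the boron has an empty p orbital. The ring is fully conjugated.
π-electron count: 4 × 2 = 8 from the double-bond units + 0 from the B(phenyl) atom = 8.
8 is a 4n count (n = 2), so the planar conjugated ring is antiaromatic.

Antiaromatic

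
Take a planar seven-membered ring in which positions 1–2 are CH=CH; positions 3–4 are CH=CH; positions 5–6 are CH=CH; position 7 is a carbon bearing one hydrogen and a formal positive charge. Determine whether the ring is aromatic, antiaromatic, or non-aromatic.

Aromatic

All ring atoms are sp² and supply a p orbital to the ring (each doubly-bonded ring atom is sp² with one p-orbital electron; the carbocation has an empty p orbital); the conjugation is uninterrupted.
Adding the contributions, 3 × 2 = 6 from the double-bond units + 0 from the CH(+) atom = 6.
6 = 4(1) + 2, which satisfies Hückel's 4n+2 rule.
(The species described is the tropylium cation.)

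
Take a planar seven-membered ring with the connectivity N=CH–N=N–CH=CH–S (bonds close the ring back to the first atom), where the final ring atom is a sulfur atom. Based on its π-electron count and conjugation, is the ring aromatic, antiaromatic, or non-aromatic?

Antiaromatic

Every ring atom contributes a p orbital perpendicular to the ring (every atom in a ring double bond is sp² and brings one electron to the p orbital; the doubly-bonded nitrogens are pyridine-type — their lone pairs lie in the ring plane, leaving one electron in the p orbital; the sulfur donates one lone pair from its p orbital), so the π system is cyclic and fully conjugated.
π-electron count: 3 × 2 = 6 from the double-bond units + 2 from the S atom = 8.
8 = 4(2); a planar, fully conjugated 4n system is antiaromatic.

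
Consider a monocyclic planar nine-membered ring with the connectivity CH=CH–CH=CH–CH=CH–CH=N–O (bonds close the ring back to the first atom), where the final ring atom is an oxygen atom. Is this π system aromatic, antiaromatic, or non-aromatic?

Aromatic

The p orbitals form a continuous loop: the double-bond atoms are sp², each contributing one p electron; the doubly-bonded nitrogens are pyridine-type — their lone pairs lie in the ring plane, leaving one electron in the p orbital; the oxygen donates one lone pair from its p orbital. The ring is fully conjugated.
Tallying contributions gives 4 × 2 = 8 from the double-bond units + 2 from the O atom = 10.
Since 10 = 4·2 + 2, the ring meets the 4n+2 criterion.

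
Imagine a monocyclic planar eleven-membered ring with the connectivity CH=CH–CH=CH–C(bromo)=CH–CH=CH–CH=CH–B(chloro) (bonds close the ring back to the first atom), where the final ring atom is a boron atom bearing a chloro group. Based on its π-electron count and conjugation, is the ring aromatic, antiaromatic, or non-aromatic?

Aromatic

Check conjugation: the double-bond atoms are sp², each contributing one p electron; the boron has an empty p orbital — every position has a p orbital, so the cyclic π system is continuous.
Adding the contributions, 5 × 2 = 10 from the double-bond units + 0 from the B(chloro) atom = 10.
Since 10 = 4·2 + 2, the ring meets the 4n+2 criterion.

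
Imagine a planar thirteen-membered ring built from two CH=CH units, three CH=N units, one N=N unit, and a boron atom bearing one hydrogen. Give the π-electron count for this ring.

All ring atoms are sp² and supply a p orbital to the ring (every atom in a ring double bond is sp² and brings one electron to the p orbital; each sp² =N– keeps its lone pair in-plane and puts one electron into the π system; the boron has an empty p orbital); the conjugation is uninterrupted.
Counting π electrons: 6 × 2 = 12 from the double-bond units + 0 from the BH atom = 12.

12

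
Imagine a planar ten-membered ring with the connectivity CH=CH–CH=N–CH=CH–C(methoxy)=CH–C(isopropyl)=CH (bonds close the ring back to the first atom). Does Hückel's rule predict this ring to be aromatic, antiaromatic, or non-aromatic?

Aromatic

The p orbitals form a continuous loop: every atom in a ring double bond is sp² and brings one electron to the p orbital; the doubly-bonded nitrogens are pyridine-type — their lone pairs lie in the ring plane, leaving one electron in the p orbital. The ring is fully conjugated.
Counting π electrons: 5 × 2 = 10 from the 5 double-bond units.
Since 10 = 4·2 + 2, the ring meets the 4n+2 criterion.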